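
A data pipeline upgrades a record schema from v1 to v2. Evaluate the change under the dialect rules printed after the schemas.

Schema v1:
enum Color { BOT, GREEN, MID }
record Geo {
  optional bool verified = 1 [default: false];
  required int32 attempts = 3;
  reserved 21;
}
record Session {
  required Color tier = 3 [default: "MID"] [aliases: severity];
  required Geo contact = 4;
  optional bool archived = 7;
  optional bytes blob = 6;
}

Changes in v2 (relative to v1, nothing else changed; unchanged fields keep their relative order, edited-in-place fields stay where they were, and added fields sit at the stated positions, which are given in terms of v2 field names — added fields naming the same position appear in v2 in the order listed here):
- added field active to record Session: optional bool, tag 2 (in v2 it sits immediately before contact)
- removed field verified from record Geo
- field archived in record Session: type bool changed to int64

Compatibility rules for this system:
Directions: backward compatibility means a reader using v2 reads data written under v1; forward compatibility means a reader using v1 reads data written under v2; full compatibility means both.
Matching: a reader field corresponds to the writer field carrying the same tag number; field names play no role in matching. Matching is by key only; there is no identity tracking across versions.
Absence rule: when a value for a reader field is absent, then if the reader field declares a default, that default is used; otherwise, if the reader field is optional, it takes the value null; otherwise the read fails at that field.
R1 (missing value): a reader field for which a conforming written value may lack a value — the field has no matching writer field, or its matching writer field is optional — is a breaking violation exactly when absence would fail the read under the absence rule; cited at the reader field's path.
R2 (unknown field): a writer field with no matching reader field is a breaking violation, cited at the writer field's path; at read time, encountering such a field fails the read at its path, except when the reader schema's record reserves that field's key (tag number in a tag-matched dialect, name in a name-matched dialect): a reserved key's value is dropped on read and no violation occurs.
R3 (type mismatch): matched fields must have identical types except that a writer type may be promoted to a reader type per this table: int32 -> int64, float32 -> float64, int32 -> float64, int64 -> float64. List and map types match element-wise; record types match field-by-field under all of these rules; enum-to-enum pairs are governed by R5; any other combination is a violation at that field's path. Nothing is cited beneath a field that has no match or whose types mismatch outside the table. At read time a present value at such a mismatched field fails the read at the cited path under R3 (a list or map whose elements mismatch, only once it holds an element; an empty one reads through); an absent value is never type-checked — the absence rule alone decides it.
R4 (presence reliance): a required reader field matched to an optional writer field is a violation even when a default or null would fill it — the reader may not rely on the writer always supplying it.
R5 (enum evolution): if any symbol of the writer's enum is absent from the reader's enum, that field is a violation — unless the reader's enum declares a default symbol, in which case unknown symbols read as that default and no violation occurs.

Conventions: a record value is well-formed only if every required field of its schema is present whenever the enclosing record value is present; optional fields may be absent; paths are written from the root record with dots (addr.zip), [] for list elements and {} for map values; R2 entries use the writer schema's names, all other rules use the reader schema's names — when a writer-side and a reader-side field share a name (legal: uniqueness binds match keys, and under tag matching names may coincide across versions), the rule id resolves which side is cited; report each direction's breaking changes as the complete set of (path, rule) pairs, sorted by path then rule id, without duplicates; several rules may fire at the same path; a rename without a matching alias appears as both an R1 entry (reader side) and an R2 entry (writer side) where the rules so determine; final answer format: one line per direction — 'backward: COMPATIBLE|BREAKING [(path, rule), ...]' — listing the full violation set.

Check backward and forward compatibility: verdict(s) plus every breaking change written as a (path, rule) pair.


backward: BREAKING [(archived, R3), (contact.verified, R2)]; forward: BREAKING [(active, R2), (archived, R3)]

each type pair in Session: writer, then reader
backward analysis of Session with v2 as reader and v1 as writer:
  tier: Color -> Color, writer required; from tier
  active: no writer-side match
  contact: Geo -> Geo, writer required; from contact
  archived: bool -> int64, writer optional; from archived
  blob: bytes -> bytes, writer optional; from blob
  contact.attempts: int32 -> int32, writer required; from contact.attempts
  writer field contact.verified has no reader counterpart
  R3 fires at archived
  R2 fires at contact.verified
  => backward verdict for Session: BREAKING, 2 violation(s)
forward analysis of Session with v1 as reader and v2 as writer:
  tier: Color -> Color, writer required; from tier
  contact: Geo -> Geo, writer required; from contact
  archived: int64 -> bool, writer optional; from archived
  blob: bytes -> bytes, writer optional; from blob
  writer field active has no reader counterpart
  contact.verified: no writer-side match
  contact.attempts: int32 -> int32, writer required; from contact.attempts
  R2 fires at active
  R3 fires at archived
  => forward verdict for Session: BREAKING, 2 violation(s)


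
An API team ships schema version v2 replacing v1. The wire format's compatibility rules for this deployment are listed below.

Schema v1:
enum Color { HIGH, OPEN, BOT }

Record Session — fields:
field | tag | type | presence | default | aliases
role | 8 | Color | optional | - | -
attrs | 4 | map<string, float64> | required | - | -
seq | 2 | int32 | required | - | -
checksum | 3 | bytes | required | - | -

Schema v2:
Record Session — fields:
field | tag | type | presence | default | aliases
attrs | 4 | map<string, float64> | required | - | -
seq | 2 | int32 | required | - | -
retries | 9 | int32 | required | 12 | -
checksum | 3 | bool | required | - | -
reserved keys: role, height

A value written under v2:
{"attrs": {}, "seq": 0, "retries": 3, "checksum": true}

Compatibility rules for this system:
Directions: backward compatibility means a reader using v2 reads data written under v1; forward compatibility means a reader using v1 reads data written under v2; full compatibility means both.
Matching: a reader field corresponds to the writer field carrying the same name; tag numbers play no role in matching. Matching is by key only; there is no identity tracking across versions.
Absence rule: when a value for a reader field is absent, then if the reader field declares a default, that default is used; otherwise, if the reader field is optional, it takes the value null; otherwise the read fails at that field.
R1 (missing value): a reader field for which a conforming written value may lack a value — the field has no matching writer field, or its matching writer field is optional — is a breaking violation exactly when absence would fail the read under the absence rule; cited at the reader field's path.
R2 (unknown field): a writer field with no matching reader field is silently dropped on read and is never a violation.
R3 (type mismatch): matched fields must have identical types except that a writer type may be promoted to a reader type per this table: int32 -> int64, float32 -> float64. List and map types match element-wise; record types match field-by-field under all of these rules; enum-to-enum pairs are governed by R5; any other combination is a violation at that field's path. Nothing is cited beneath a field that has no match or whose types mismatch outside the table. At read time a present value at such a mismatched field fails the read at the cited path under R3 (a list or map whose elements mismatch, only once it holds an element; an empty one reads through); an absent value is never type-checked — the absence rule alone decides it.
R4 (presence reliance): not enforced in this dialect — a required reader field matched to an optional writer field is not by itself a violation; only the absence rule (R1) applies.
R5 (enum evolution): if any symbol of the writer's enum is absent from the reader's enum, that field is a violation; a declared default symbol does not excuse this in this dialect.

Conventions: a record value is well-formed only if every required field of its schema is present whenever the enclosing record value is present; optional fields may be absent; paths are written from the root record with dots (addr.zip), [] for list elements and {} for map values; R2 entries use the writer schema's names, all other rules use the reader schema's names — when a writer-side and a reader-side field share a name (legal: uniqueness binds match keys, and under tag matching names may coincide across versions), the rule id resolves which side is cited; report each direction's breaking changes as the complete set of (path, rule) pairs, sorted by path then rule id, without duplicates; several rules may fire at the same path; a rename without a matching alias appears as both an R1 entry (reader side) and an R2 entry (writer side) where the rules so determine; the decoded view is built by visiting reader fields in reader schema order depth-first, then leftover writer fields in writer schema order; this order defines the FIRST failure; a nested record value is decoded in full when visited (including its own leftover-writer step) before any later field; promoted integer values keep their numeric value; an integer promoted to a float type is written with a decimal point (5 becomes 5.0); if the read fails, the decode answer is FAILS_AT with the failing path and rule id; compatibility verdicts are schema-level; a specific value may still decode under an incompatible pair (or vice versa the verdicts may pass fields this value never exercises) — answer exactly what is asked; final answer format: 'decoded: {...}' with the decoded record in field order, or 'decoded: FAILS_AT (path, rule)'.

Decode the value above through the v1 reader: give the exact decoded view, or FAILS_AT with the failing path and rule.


decoded: FAILS_AT (checksum, R3)

each type pair in Session: writer, then reader
decode walk for Session under reader schema v1:
  role := null (missing; optional => null)
  attrs := {}
  seq := 0
  read fails at checksum under R3
  => FAILS_AT (checksum, R3)
checking off the Session differences that do not matter here:
  added field retries to record Session: required int32, tag 9, default 12 (in v2 it sits immediately before checksum) -> no rule fires on it and the decoded Session view is identical with or without it
  removed field role from record Session (its key "role" joins the reserved list) -> no rule fires on it and the decoded Session view is identical with or without it


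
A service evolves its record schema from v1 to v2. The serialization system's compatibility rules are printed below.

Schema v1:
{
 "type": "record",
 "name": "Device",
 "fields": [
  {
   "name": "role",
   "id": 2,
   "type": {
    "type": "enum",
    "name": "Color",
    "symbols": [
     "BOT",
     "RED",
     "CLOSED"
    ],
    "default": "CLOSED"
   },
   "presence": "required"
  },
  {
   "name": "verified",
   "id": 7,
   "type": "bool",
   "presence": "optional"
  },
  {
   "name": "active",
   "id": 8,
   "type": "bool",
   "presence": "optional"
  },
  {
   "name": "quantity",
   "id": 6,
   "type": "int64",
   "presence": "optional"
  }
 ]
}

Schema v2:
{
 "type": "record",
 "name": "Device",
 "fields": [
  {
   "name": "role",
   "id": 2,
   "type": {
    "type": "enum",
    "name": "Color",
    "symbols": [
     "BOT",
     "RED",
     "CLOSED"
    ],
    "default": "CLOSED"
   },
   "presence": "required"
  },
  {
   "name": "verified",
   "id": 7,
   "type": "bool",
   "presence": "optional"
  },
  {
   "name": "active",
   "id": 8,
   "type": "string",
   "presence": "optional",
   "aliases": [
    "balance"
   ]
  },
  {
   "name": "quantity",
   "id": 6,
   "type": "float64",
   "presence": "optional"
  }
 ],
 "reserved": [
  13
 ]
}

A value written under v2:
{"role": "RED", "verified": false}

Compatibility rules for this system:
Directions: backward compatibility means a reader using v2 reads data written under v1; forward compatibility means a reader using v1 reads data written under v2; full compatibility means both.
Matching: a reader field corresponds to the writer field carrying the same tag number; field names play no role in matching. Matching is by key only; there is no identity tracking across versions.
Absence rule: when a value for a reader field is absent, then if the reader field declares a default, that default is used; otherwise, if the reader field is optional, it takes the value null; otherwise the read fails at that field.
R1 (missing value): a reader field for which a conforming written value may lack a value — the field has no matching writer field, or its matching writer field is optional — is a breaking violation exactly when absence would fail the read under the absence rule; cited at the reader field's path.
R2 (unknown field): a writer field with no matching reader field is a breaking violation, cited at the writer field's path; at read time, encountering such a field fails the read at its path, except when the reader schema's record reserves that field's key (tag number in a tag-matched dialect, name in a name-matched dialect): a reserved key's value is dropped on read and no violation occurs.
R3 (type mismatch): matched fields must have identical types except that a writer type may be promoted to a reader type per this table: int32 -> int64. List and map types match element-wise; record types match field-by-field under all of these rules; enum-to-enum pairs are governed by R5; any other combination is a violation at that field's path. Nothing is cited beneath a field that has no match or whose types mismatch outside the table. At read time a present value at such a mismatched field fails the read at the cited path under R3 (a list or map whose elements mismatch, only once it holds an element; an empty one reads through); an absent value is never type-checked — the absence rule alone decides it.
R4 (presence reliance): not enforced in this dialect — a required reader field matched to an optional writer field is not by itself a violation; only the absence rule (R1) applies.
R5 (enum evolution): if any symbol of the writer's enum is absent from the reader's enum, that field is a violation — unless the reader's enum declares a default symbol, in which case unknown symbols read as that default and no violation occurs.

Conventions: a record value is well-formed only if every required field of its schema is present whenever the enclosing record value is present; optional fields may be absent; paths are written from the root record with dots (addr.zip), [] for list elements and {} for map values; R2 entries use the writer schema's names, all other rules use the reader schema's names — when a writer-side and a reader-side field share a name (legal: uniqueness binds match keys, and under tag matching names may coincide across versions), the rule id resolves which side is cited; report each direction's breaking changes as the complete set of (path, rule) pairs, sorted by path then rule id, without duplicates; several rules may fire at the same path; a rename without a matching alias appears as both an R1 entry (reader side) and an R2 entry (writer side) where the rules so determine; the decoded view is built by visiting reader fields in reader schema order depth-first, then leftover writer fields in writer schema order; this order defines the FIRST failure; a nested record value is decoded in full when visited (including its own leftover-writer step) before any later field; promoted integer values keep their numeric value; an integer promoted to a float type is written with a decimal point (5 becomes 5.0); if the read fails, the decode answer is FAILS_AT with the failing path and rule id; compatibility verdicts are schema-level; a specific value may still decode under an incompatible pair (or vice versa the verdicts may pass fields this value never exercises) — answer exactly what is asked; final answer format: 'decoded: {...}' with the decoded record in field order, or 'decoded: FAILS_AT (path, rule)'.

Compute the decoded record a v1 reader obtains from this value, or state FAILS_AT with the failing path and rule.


decoded: {"role": "RED", "verified": false, "active": null, "quantity": null}

each type pair in Device: writer, then reader
decode walk for Device under reader schema v1:
  role := "RED"
  verified := false
  active := null (not supplied -> null)
  quantity := null (not supplied -> null)
  => decoded: {"role": "RED", "verified": false, "active": null, "quantity": null}
the rest of the Device diff is inert for this question:
  field quantity in record Device: type int64 changed to float64 -> affects the rule determinations only; this particular Device value decodes identically
  field active in record Device: type bool changed to string -> affects the rule determinations only; this particular Device value decodes identically


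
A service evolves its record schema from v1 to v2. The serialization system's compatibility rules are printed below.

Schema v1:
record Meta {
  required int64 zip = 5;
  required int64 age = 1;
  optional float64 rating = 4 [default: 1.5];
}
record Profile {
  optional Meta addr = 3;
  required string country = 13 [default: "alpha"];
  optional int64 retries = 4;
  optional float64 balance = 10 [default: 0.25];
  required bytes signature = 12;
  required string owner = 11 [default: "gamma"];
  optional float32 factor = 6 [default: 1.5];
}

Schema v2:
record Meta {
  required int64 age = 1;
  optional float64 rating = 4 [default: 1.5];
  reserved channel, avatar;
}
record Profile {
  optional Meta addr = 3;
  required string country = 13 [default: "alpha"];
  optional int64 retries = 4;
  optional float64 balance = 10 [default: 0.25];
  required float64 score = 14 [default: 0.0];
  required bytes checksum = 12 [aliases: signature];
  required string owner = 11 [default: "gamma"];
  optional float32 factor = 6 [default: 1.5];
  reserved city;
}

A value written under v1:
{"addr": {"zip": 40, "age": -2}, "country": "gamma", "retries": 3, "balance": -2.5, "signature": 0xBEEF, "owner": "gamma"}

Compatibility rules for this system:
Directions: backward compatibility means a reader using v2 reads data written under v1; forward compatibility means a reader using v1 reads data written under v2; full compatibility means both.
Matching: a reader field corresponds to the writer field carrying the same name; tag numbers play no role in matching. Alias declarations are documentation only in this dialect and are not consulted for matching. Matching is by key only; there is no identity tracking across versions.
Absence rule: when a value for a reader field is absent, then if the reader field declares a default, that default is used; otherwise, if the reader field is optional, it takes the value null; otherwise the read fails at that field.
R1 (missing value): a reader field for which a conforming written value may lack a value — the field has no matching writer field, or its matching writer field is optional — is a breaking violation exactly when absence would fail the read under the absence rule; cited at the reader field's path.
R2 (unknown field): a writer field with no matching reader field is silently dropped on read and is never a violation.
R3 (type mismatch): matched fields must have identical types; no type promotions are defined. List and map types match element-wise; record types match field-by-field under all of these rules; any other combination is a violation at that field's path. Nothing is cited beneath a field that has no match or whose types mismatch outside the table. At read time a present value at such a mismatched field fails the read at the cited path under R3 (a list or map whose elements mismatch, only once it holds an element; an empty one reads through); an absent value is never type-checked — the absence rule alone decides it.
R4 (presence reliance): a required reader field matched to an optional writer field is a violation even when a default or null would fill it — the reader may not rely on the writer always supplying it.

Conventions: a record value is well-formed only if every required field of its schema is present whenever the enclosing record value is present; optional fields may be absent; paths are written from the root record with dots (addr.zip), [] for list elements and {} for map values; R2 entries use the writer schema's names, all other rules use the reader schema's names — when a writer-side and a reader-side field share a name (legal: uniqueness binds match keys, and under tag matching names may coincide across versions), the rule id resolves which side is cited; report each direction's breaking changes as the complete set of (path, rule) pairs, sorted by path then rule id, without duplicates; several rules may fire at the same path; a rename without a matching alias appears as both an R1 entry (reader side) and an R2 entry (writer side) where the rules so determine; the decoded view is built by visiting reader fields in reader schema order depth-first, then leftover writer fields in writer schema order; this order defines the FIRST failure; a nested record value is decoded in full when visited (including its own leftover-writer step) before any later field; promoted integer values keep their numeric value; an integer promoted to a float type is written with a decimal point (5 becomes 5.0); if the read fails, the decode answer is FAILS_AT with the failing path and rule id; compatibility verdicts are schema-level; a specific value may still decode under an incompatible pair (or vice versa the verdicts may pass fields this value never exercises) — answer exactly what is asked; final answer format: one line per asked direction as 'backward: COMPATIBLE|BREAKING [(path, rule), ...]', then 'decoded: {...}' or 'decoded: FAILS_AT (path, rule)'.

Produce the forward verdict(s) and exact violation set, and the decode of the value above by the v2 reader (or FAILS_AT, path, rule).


forward: BREAKING [(addr.zip, R1), (signature, R1)]; decoded: FAILS_AT (checksum, R1)

each type pair in Profile: writer, then reader
forward on Profile — v1 reading data written by v2:
  addr: paired with writer addr (Meta -> Meta; writer optional)
  country: paired with writer country (string -> string; writer required)
  retries: paired with writer retries (int64 -> int64; writer optional)
  balance: paired with writer balance (float64 -> float64; writer optional)
  signature: no writer-side match
  owner: paired with writer owner (string -> string; writer required)
  factor: paired with writer factor (float32 -> float32; writer optional)
  leftover writer field: score
  leftover writer field: checksum
  addr.zip: no writer-side match
  addr.age: paired with writer addr.age (int64 -> int64; writer required)
  addr.rating: paired with writer addr.rating (float64 -> float64; writer optional)
  rule R1 violated at addr.zip
  rule R1 violated at signature
  forward on Profile therefore BREAKING (2)
decode walk for Profile under reader schema v2:
  addr.age := -2
  addr.rating := 1.5 (absent -> default)
  writer addr.zip: unknown -> dropped
  country := "gamma"
  retries := 3
  balance := -2.5
  score := 0.0 (absent -> default)
  read fails at checksum under R1 (no fill)
  => FAILS_AT (checksum, R1)
the other Profile changes do not affect what is asked:
  added field score to record Profile: required float64, tag 14, default 0.0 (in v2 it sits immediately before checksum) -> inert for the asked Profile verdict: nothing fires


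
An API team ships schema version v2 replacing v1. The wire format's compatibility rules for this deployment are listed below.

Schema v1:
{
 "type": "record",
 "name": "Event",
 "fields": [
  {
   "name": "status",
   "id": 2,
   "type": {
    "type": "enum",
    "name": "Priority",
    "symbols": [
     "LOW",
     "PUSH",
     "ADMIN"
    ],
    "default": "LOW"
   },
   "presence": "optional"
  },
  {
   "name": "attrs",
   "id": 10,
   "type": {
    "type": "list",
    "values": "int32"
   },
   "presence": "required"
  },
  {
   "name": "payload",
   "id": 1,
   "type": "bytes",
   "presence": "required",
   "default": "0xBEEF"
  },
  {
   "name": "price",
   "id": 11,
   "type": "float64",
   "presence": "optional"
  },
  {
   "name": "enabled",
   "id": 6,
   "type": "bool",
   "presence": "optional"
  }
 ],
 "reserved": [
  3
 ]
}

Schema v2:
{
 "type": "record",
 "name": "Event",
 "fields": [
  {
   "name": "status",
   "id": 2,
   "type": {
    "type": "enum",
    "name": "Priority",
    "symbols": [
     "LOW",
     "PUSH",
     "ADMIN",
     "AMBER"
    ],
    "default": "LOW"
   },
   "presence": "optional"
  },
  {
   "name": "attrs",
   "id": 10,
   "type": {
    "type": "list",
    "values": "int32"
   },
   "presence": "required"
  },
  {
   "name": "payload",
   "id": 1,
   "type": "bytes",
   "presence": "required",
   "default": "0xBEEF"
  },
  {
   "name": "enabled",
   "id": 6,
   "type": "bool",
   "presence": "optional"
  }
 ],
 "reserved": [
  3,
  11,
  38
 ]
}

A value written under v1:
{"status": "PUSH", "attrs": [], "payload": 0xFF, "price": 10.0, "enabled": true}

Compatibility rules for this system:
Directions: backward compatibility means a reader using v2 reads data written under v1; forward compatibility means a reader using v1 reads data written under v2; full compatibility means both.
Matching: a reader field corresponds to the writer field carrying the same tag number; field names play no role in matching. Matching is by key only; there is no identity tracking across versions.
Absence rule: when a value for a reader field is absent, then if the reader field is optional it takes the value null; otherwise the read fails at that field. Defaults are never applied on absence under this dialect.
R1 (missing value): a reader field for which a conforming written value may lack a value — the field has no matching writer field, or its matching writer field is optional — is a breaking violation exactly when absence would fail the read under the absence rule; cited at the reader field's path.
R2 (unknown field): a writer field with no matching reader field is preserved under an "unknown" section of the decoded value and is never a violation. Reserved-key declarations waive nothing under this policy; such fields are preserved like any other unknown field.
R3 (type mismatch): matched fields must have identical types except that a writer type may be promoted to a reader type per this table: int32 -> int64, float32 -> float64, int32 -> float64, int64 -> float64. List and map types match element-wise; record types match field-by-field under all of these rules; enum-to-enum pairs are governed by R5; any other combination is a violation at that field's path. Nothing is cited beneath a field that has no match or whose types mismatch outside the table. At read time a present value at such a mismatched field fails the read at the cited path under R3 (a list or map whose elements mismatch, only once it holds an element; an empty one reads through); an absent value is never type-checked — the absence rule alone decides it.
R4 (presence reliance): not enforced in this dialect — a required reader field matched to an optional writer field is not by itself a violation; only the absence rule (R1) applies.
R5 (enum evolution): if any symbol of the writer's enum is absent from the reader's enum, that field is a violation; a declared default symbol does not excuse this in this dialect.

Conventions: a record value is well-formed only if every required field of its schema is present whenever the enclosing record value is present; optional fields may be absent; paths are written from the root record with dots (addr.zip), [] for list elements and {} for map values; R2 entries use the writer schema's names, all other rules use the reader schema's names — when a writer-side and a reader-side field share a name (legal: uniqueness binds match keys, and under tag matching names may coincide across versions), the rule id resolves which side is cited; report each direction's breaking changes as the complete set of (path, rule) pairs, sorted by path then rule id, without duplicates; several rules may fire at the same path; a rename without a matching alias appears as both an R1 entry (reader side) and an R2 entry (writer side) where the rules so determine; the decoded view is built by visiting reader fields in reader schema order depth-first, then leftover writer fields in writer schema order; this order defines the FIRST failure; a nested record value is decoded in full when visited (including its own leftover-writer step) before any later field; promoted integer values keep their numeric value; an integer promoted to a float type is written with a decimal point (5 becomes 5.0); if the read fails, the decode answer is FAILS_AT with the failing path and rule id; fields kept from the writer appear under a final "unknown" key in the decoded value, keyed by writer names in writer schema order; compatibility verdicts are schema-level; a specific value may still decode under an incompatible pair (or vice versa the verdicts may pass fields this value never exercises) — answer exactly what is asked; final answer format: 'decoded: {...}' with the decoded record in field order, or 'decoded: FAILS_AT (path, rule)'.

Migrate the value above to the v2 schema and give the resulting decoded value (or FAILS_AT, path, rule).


decoded: {"status": "PUSH", "attrs": [], "payload": 0xFF, "enabled": true, "unknown": {"price": 10.0}}

each type pair in Event: writer, then reader
decoding the Event value with the v2 reader:
  status := "PUSH"
  attrs := []
  payload := 0xFF
  enabled := true
  writer price: kept under "unknown"
  => decoded: {"status": "PUSH", "attrs": [], "payload": 0xFF, "enabled": true, "unknown": {"price": 10.0}}
remaining Event differences; none change what is asked:
  enum Priority (field status in record Event): symbol AMBER added -> a verdict-level change on Event — the shown value reads the same


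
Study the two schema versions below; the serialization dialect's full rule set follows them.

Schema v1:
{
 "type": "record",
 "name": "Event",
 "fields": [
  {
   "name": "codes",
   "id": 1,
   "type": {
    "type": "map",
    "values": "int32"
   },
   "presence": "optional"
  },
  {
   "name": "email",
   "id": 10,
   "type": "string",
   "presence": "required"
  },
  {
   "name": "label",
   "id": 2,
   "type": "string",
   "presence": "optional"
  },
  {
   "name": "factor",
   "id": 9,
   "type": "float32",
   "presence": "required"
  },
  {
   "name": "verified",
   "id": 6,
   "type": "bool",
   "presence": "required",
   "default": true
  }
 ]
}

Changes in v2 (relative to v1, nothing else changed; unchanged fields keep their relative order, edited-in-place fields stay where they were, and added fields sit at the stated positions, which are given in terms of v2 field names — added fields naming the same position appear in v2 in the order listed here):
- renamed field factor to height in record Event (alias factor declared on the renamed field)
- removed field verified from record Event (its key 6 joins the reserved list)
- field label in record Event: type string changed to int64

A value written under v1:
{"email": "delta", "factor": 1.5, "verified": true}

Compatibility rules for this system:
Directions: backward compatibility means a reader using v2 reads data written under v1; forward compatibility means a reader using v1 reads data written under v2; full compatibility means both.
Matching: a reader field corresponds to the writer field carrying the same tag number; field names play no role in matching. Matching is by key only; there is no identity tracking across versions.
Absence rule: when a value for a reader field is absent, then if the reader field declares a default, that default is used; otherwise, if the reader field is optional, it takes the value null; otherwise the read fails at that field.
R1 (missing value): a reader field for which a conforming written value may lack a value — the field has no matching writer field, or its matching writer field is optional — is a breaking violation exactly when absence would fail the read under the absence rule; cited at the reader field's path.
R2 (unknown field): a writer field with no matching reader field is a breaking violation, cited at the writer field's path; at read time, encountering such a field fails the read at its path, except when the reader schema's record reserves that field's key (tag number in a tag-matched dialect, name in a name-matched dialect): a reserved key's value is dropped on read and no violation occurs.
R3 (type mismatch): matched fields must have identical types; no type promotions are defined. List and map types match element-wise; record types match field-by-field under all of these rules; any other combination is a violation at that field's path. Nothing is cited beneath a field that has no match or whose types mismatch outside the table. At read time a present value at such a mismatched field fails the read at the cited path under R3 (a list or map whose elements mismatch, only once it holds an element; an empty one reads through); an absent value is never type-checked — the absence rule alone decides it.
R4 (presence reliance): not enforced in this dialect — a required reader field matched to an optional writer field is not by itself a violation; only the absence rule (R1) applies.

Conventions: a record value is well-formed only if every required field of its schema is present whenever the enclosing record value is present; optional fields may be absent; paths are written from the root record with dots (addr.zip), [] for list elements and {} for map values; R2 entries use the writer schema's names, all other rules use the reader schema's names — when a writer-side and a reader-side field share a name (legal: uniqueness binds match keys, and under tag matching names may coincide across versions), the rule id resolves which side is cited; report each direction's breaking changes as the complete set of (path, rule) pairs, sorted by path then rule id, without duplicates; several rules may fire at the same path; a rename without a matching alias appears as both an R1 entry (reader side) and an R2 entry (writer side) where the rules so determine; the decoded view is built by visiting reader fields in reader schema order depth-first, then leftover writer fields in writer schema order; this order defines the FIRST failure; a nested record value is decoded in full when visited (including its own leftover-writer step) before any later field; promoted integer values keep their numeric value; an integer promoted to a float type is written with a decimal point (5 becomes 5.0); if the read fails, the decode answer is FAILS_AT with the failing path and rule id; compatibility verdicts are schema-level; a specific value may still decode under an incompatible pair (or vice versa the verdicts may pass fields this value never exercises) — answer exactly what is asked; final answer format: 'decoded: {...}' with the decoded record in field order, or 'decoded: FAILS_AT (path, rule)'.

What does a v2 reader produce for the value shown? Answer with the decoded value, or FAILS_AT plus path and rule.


decoded: {"codes": null, "email": "delta", "label": null, "height": 1.5}

arrows below run writer -> reader for Event
decode walk for Event under reader schema v2:
  codes := null (absent, optional -> null)
  email := "delta"
  label := null (absent, optional -> null)
  height := 1.5 (from writer factor)
  writer verified: reserved -> dropped
  => decoded: {"codes": null, "email": "delta", "label": null, "height": 1.5}
ruling out the remaining Event differences:
  field label in record Event: type string changed to int64 -> affects the rule determinations only; this particular Event value decodes identically


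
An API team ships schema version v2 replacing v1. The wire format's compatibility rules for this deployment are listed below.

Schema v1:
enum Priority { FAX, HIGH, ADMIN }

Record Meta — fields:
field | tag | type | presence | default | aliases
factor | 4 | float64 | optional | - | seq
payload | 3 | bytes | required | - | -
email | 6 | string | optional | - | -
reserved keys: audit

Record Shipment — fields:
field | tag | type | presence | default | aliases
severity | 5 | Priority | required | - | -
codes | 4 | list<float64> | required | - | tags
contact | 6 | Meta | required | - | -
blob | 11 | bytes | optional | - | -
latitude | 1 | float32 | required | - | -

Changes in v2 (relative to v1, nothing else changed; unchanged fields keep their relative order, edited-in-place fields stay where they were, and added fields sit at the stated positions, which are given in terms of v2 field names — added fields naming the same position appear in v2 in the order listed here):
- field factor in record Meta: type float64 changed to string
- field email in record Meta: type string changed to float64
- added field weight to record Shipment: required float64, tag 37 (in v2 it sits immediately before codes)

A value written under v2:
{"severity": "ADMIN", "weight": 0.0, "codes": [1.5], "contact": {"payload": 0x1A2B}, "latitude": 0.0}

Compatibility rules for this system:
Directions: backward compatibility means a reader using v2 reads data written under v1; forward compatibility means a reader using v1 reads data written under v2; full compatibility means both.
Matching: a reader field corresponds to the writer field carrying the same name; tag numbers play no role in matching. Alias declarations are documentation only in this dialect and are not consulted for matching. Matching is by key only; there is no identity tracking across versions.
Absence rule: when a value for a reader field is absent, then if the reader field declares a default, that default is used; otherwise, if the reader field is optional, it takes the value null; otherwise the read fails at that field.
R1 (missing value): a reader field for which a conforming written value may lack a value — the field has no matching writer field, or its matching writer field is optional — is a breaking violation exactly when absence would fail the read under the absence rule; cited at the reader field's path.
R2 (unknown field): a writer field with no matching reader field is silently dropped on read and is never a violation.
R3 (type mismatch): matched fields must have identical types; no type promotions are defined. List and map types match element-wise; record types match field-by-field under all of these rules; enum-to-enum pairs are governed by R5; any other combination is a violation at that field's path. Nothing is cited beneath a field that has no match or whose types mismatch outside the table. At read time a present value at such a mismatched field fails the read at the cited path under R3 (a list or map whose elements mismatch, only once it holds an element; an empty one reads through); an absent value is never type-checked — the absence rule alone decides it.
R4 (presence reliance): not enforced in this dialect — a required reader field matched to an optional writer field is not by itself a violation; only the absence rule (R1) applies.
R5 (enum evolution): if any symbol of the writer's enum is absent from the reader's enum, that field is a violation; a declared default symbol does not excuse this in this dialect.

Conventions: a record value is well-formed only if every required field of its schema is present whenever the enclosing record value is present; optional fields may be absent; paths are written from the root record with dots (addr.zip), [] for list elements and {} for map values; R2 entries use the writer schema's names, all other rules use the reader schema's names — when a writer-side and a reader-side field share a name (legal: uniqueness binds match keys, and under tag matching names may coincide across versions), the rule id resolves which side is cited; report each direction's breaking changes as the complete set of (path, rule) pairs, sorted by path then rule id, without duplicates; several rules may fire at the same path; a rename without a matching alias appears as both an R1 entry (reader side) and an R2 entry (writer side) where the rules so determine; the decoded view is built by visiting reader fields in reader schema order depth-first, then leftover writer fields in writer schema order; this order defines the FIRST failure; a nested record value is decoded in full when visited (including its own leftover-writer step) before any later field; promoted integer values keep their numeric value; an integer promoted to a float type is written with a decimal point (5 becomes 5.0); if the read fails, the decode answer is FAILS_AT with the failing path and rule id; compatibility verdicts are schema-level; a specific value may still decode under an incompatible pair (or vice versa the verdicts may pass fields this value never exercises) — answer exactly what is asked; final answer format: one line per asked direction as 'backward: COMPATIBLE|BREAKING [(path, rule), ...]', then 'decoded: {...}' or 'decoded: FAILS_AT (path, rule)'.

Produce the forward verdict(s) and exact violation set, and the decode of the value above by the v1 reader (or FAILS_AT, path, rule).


arrows below run writer -> reader for Shipment
checking forward for Shipment: reader v1 against writer v2:
  severity: Priority -> Priority, writer required; from severity
  codes: list<float64> -> list<float64>, writer required; from codes
  contact: Meta -> Meta, writer required; from contact
  blob: bytes -> bytes, writer optional; from blob
  latitude: float32 -> float32, writer required; from latitude
  weight (writer side), unknown to reader
  contact.factor: string -> float64, writer optional; from contact.factor
  contact.payload: bytes -> bytes, writer required; from contact.payload
  contact.email: float64 -> string, writer optional; from contact.email
  rule R3 violated at contact.email
  rule R3 violated at contact.factor
  => forward verdict for Shipment: BREAKING, 2 violation(s)
decode walk for Shipment under reader schema v1:
  severity := "ADMIN"
  codes := [1.5]
  contact.factor := null (not supplied -> null)
  contact.payload := 0x1A2B
  contact.email := null (not supplied -> null)
  blob := null (not supplied -> null)
  latitude := 0.0
  writer weight: unmatched, discarded
  => decoded: {"severity": "ADMIN", "codes": [1.5], "contact": {"factor": null, "payload": 0x1A2B, "email": null}, "blob": null, "latitude": 0.0}
the other Shipment changes do not affect what is asked:
  added field weight to record Shipment: required float64, tag 37 (in v2 it sits immediately before codes) -> its effect on Shipment is confined to the backward direction, not asked

forward: BREAKING [(contact.email, R3), (contact.factor, R3)]; decoded: {"severity": "ADMIN", "codes": [1.5], "contact": {"factor": null, "payload": 0x1A2B, "email": null}, "blob": null, "latitude": 0.0}
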